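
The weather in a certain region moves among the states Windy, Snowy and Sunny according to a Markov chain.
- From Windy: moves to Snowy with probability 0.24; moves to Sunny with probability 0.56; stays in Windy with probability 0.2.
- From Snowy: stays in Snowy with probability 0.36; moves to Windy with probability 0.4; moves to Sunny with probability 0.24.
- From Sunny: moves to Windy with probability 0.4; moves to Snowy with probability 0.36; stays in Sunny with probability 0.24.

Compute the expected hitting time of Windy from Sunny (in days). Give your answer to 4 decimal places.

Let t(s) be the expected number of days to first reach Windy from state s, with t(Windy) = 0. Conditioning on the first day:
t(Snowy) = 1 + 0.36·t(Snowy) + 0.24·t(Sunny)
t(Sunny) = 1 + 0.36·t(Snowy) + 0.24·t(Sunny)
Solving: t(Snowy) = 2.5000, t(Sunny) = 2.5000.
Expected days from Sunny to Windy: 2.5000.

2.5000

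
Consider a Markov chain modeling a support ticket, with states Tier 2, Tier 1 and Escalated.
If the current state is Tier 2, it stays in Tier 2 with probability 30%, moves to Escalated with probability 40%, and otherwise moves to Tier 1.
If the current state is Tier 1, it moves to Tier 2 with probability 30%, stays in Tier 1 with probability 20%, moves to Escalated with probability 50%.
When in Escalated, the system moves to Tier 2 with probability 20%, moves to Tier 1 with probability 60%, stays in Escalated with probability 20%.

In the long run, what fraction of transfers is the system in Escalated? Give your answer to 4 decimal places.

Let the stationary distribution be π with π = πP and π_1 + π_2 + π_3 = 1.
π_1 = 0.3·π_1 + 0.3·π_2 + 0.2·π_3
π_2 = 0.3·π_1 + 0.2·π_2 + 0.6·π_3
Solving with the normalization constraint gives π = (0.2636, 0.3721, 0.3643).
So the stationary probability of Escalated is 0.3643.

0.3643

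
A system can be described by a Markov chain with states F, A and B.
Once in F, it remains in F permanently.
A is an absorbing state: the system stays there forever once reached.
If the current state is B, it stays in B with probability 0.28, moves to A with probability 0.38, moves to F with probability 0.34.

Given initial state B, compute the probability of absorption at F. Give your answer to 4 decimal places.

Let h(s) be the probability of absorption at F starting from transient state s. Then h(F) = 1 and h(A) = 0. By first-step analysis:
h(B) = 0.34·1 + 0.38·0 + 0.28·h(B)
Solving: h(B) = 0.4722.
Starting from B, the probability is 0.4722.

0.4722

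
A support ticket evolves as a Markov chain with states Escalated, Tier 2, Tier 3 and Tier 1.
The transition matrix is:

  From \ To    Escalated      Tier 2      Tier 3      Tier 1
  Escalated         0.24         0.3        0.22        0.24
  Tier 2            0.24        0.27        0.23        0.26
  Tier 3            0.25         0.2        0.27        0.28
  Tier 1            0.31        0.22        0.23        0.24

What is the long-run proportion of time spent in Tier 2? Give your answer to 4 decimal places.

Let the stationary distribution be π with π = πP and π_1 + π_2 + π_3 + π_4 = 1.
π_1 = 0.24·π_1 + 0.24·π_2 + 0.25·π_3 + 0.31·π_4
π_2 = 0.3·π_1 + 0.27·π_2 + 0.2·π_3 + 0.22·π_4
π_3 = 0.22·π_1 + 0.23·π_2 + 0.27·π_3 + 0.23·π_4
Solving with the normalization constraint gives π = (0.2602, 0.2485, 0.2369, 0.2544).
So the stationary probability of Tier 2 is 0.2485.

0.2485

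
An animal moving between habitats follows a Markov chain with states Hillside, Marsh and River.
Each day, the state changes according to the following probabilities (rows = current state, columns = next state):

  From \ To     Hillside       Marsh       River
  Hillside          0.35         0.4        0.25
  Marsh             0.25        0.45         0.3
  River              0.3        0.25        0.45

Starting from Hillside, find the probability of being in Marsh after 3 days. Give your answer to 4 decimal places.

Propagate the distribution vector 3 days from Hillside.
After 0 days: (1.0000, 0.0000, 0.0000)
After 1 day: (0.3500, 0.4000, 0.2500)
After 2 days: (0.2975, 0.3825, 0.3200)
After 3 days: (0.2958, 0.3711, 0.3331)
P(in Marsh after 3 days) = 0.3711

0.3711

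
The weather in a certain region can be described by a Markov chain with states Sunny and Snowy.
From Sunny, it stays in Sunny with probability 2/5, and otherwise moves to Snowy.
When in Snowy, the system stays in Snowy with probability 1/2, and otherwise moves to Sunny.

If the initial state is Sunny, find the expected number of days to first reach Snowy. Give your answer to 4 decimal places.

Let t(s) be the expected number of days to first reach Snowy from state s, with t(Snowy) = 0. Conditioning on the first day:
t(Sunny) = 1 + 0.4·t(Sunny)
Solving: t(Sunny) = 1.6667.
Expected days from Sunny to Snowy: 1.6667.

1.6667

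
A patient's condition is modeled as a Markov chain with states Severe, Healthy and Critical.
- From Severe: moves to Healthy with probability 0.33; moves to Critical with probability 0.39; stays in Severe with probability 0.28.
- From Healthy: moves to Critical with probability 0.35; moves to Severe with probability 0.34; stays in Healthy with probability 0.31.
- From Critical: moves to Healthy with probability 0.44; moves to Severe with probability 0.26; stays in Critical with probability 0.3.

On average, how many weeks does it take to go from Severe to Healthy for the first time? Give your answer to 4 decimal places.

2.7074

Let t(s) be the expected number of weeks to first reach Healthy from state s, with t(Healthy) = 0. Conditioning on the first week:
t(Severe) = 1 + 0.28·t(Severe) + 0.39·t(Critical)
t(Critical) = 1 + 0.26·t(Severe) + 0.3·t(Critical)
Solving: t(Severe) = 2.7074, t(Critical) = 2.4342.
Expected weeks from Severe to Healthy: 2.7074.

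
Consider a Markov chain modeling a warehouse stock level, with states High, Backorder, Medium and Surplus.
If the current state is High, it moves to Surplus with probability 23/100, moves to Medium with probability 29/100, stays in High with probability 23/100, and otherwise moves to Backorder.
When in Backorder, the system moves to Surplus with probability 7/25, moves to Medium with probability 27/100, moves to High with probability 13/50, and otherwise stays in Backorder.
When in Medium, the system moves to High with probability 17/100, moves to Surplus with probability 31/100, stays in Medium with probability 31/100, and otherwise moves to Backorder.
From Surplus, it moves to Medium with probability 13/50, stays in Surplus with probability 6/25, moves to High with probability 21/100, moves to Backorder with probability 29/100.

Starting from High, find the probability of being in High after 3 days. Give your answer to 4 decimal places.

Propagate the distribution vector 3 days from High.
After 0 days: (1.0000, 0.0000, 0.0000, 0.0000)
After 1 day: (0.2300, 0.2500, 0.2900, 0.2300)
After 2 days: (0.2155, 0.2326, 0.2839, 0.2680)
After 3 days: (0.2146, 0.2354, 0.2830, 0.2670)
P(in High after 3 days) = 0.2146

0.2146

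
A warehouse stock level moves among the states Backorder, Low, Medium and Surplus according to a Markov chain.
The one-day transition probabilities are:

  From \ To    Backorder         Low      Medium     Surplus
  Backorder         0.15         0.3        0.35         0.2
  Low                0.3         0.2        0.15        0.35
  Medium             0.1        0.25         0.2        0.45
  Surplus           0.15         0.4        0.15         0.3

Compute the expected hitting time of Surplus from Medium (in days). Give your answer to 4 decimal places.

2.5893

Let t(s) be the expected number of days to first reach Surplus from state s, with t(Surplus) = 0. Conditioning on the first day:
t(Backorder) = 1 + 0.15·t(Backorder) + 0.3·t(Low) + 0.35·t(Medium)
t(Low) = 1 + 0.3·t(Backorder) + 0.2·t(Low) + 0.15·t(Medium)
t(Medium) = 1 + 0.1·t(Backorder) + 0.25·t(Low) + 0.2·t(Medium)
Solving: t(Backorder) = 3.2907, t(Low) = 2.9695, t(Medium) = 2.5893.
Expected days from Medium to Surplus: 2.5893.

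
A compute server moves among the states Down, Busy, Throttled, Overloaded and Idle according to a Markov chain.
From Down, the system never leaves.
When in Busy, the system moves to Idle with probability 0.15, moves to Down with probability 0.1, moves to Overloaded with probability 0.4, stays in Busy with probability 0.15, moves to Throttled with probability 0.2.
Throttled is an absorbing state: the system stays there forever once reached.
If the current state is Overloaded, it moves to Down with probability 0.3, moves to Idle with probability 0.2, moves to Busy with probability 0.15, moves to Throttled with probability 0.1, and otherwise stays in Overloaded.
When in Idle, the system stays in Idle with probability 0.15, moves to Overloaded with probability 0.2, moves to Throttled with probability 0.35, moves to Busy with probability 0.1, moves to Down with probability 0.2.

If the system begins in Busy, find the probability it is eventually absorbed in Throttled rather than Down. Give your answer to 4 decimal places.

0.5169

Let h(s) be the probability of absorption at Throttled starting from transient state s. Then h(Throttled) = 1 and h(Down) = 0. By first-step analysis:
h(Busy) = 0.1·0 + 0.15·h(Busy) + 0.2·1 + 0.4·h(Overloaded) + 0.15·h(Idle)
h(Overloaded) = 0.3·0 + 0.15·h(Busy) + 0.1·1 + 0.25·h(Overloaded) + 0.2·h(Idle)
h(Idle) = 0.2·0 + 0.1·h(Busy) + 0.35·1 + 0.2·h(Overloaded) + 0.15·h(Idle)
Solving: h(Busy) = 0.5169, h(Overloaded) = 0.3870, h(Idle) = 0.5636.
Starting from Busy, the probability is 0.5169.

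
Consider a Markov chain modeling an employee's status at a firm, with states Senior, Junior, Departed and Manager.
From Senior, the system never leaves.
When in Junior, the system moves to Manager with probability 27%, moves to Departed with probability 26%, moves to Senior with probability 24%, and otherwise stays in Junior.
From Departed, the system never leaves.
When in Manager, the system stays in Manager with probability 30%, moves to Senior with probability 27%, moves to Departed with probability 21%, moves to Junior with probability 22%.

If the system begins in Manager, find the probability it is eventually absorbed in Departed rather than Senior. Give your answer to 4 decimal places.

Let h(s) be the probability of absorption at Departed starting from transient state s. Then h(Departed) = 1 and h(Senior) = 0. By first-step analysis:
h(Junior) = 0.24·0 + 0.23·h(Junior) + 0.26·1 + 0.27·h(Manager)
h(Manager) = 0.27·0 + 0.22·h(Junior) + 0.21·1 + 0.3·h(Manager)
Solving: h(Junior) = 0.4977, h(Manager) = 0.4564.
Starting from Manager, the probability is 0.4564.

0.4564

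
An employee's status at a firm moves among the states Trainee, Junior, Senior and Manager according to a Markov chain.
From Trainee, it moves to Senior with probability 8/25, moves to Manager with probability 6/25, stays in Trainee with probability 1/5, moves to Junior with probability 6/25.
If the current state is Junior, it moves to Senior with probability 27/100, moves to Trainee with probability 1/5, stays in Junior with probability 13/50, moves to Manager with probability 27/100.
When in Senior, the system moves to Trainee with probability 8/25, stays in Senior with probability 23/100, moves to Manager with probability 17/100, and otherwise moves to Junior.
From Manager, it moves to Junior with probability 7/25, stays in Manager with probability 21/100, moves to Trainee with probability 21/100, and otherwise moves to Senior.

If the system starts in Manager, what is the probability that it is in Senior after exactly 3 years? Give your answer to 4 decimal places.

Propagate the distribution vector 3 years from Manager.
After 0 years: (0.0000, 0.0000, 0.0000, 1.0000)
After 1 year: (0.2100, 0.2800, 0.3000, 0.2100)
After 2 years: (0.2381, 0.2660, 0.2748, 0.2211)
After 3 years: (0.2352, 0.2652, 0.2775, 0.2221)
P(in Senior after 3 years) = 0.2775

0.2775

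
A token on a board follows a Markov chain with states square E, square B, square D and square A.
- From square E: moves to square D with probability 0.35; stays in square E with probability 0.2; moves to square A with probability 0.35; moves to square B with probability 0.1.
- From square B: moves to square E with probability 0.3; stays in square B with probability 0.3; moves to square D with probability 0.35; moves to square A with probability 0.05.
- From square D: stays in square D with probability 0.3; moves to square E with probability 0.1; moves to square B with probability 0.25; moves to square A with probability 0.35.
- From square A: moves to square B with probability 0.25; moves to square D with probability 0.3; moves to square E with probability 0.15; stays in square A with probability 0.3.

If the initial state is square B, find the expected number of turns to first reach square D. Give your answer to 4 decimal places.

Let t(s) be the expected number of turns to first reach square D from state s, with t(square D) = 0. Conditioning on the first turn:
t(square E) = 1 + 0.2·t(square E) + 0.1·t(square B) + 0.35·t(square A)
t(square B) = 1 + 0.3·t(square E) + 0.3·t(square B) + 0.05·t(square A)
t(square A) = 1 + 0.15·t(square E) + 0.25·t(square B) + 0.3·t(square A)
Solving: t(square E) = 2.9773, t(square B) = 2.9268, t(square A) = 3.1119.
Expected turns from square B to square D: 2.9268.

2.9268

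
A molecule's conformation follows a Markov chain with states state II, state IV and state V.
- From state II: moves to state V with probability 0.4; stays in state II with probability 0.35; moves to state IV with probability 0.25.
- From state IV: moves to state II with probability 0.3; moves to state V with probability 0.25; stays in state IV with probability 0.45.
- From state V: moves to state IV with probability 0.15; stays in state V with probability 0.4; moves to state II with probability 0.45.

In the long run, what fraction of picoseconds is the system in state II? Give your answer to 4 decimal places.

0.3726

Let the stationary distribution be π with π = πP and π_1 + π_2 + π_3 = 1.
π_1 = 0.35·π_1 + 0.3·π_2 + 0.45·π_3
π_2 = 0.25·π_1 + 0.45·π_2 + 0.15·π_3
Solving with the normalization constraint gives π = (0.3726, 0.2675, 0.3599).
So the stationary probability of state II is 0.3726.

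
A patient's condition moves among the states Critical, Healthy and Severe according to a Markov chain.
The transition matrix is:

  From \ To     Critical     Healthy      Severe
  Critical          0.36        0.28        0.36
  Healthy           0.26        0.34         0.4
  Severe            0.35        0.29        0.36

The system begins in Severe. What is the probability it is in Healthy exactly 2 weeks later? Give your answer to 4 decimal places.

0.3010

Sum over the intermediate state after 1 week:
P = P(Severe→Critical)·P(Critical→Healthy) + P(Severe→Healthy)·P(Healthy→Healthy) + P(Severe→Severe)·P(Severe→Healthy)
  = 0.35×0.28 + 0.29×0.34 + 0.36×0.29
  = 0.0980 + 0.0986 + 0.1044 = 0.3010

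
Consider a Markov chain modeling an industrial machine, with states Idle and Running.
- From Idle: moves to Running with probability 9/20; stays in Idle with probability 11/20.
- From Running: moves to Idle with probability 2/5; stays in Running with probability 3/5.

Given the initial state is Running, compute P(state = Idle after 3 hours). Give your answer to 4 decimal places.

0.4690

Propagate the distribution vector 3 hours from Running.
After 0 hours: (0.0000, 1.0000)
After 1 hour: (0.4000, 0.6000)
After 2 hours: (0.4600, 0.5400)
After 3 hours: (0.4690, 0.5310)
P(in Idle after 3 hours) = 0.4690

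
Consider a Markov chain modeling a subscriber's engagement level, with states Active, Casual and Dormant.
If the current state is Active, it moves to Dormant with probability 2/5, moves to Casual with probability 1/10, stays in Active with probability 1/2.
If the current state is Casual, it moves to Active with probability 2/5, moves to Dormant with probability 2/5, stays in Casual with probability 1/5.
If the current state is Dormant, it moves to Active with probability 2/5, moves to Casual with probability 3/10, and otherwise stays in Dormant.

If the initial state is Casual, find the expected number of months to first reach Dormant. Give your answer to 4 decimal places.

Let t(s) be the expected number of months to first reach Dormant from state s, with t(Dormant) = 0. Conditioning on the first month:
t(Active) = 1 + 0.5·t(Active) + 0.1·t(Casual)
t(Casual) = 1 + 0.4·t(Active) + 0.2·t(Casual)
Solving: t(Active) = 2.5000, t(Casual) = 2.5000.
Expected months from Casual to Dormant: 2.5000.

2.5000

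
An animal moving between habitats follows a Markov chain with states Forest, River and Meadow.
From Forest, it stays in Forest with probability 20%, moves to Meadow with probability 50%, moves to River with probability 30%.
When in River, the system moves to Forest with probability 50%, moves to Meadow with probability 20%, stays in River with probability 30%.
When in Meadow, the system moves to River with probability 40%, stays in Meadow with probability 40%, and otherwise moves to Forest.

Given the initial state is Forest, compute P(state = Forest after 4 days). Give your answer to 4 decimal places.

0.3008

Propagate the distribution vector 4 days from Forest.
After 0 days: (1.0000, 0.0000, 0.0000)
After 1 day: (0.2000, 0.3000, 0.5000)
After 2 days: (0.2900, 0.3500, 0.3600)
After 3 days: (0.3050, 0.3360, 0.3590)
After 4 days: (0.3008, 0.3359, 0.3633)
P(in Forest after 4 days) = 0.3008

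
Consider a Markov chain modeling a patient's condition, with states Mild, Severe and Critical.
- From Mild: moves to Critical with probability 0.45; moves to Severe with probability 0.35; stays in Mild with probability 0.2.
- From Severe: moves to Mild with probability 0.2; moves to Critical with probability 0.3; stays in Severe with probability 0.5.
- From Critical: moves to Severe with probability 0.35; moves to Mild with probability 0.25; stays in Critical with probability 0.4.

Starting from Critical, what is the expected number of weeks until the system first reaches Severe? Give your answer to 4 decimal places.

2.8571

Let t(s) be the expected number of weeks to first reach Severe from state s, with t(Severe) = 0. Conditioning on the first week:
t(Mild) = 1 + 0.2·t(Mild) + 0.45·t(Critical)
t(Critical) = 1 + 0.25·t(Mild) + 0.4·t(Critical)
Solving: t(Mild) = 2.8571, t(Critical) = 2.8571.
Expected weeks from Critical to Severe: 2.8571.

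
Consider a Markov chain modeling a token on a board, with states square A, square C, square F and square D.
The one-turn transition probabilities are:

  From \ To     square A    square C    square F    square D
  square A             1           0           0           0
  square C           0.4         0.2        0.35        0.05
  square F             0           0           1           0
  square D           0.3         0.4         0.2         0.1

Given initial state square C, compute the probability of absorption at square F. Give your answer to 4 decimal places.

Let h(s) be the probability of absorption at square F starting from transient state s. Then h(square F) = 1 and h(square A) = 0. By first-step analysis:
h(square C) = 0.4·0 + 0.2·h(square C) + 0.35·1 + 0.05·h(square D)
h(square D) = 0.3·0 + 0.4·h(square C) + 0.2·1 + 0.1·h(square D)
Solving: h(square C) = 0.4643, h(square D) = 0.4286.
Starting from square C, the probability is 0.4643.

0.4643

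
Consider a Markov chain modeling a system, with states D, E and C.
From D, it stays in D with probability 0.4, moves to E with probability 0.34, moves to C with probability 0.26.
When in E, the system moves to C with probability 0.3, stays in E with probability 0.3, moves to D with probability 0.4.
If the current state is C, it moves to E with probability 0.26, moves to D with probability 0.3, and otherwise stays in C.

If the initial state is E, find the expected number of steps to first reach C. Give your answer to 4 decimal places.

3.5211

Let t(s) be the expected number of steps to first reach C from state s, with t(C) = 0. Conditioning on the first step:
t(D) = 1 + 0.4·t(D) + 0.34·t(E)
t(E) = 1 + 0.4·t(D) + 0.3·t(E)
Solving: t(D) = 3.6620, t(E) = 3.5211.
Expected steps from E to C: 3.5211.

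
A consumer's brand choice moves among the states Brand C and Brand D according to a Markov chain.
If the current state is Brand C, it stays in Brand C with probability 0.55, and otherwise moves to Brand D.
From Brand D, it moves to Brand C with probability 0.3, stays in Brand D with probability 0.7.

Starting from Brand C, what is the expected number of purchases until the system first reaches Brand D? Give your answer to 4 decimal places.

Let t(s) be the expected number of purchases to first reach Brand D from state s, with t(Brand D) = 0. Conditioning on the first purchase:
t(Brand C) = 1 + 0.55·t(Brand C)
Solving: t(Brand C) = 2.2222.
Expected purchases from Brand C to Brand D: 2.2222.

2.2222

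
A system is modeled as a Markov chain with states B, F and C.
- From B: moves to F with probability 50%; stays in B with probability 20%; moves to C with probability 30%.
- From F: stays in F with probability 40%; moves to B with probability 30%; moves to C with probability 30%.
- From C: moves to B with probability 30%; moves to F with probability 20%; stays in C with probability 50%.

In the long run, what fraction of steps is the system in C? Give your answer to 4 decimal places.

0.3750

Let the stationary distribution be π with π = πP and π_1 + π_2 + π_3 = 1.
π_1 = 0.2·π_1 + 0.3·π_2 + 0.3·π_3
π_2 = 0.5·π_1 + 0.4·π_2 + 0.2·π_3
Solving with the normalization constraint gives π = (0.2727, 0.3523, 0.3750).
So the stationary probability of C is 0.3750.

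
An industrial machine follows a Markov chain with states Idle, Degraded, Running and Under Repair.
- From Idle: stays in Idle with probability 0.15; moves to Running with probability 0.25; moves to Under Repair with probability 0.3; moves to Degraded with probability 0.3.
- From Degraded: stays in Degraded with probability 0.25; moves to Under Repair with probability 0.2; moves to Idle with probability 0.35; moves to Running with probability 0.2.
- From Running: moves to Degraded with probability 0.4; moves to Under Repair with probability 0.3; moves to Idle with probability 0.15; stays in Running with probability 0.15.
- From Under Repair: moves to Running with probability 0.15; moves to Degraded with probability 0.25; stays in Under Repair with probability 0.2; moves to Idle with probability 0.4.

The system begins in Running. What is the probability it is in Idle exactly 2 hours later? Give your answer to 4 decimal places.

0.3050

Propagate the distribution vector 2 hours from Running.
After 0 hours: (0.0000, 0.0000, 1.0000, 0.0000)
After 1 hour: (0.1500, 0.4000, 0.1500, 0.3000)
After 2 hours: (0.3050, 0.2800, 0.1850, 0.2300)
P(in Idle after 2 hours) = 0.3050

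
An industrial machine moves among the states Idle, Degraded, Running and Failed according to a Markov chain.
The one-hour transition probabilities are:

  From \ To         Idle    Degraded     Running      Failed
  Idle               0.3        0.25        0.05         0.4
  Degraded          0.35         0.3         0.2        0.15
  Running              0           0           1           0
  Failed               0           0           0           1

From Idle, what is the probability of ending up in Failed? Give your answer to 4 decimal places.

0.7888

Let h(s) be the probability of absorption at Failed starting from transient state s. Then h(Failed) = 1 and h(Running) = 0. By first-step analysis:
h(Idle) = 0.3·h(Idle) + 0.25·h(Degraded) + 0.05·0 + 0.4·1
h(Degraded) = 0.35·h(Idle) + 0.3·h(Degraded) + 0.2·0 + 0.15·1
Solving: h(Idle) = 0.7888, h(Degraded) = 0.6087.
Starting from Idle, the probability is 0.7888.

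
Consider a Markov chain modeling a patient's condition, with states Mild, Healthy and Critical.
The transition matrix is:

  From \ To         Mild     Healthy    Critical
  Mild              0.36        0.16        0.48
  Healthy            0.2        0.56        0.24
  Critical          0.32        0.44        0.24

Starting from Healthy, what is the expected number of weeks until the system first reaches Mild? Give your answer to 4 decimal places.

Let t(s) be the expected number of weeks to first reach Mild from state s, with t(Mild) = 0. Conditioning on the first week:
t(Healthy) = 1 + 0.56·t(Healthy) + 0.24·t(Critical)
t(Critical) = 1 + 0.44·t(Healthy) + 0.24·t(Critical)
Solving: t(Healthy) = 4.3706, t(Critical) = 3.8462.
Expected weeks from Healthy to Mild: 4.3706.

4.3706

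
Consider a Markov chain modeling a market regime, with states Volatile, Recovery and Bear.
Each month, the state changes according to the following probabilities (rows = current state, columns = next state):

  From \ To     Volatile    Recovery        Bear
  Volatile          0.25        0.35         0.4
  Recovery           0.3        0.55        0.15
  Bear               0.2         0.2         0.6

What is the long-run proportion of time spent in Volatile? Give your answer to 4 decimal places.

0.2490

Let the stationary distribution be π with π = πP and π_1 + π_2 + π_3 = 1.
π_1 = 0.25·π_1 + 0.3·π_2 + 0.2·π_3
π_2 = 0.35·π_1 + 0.55·π_2 + 0.2·π_3
Solving with the normalization constraint gives π = (0.2490, 0.3651, 0.3859).
So the stationary probability of Volatile is 0.2490.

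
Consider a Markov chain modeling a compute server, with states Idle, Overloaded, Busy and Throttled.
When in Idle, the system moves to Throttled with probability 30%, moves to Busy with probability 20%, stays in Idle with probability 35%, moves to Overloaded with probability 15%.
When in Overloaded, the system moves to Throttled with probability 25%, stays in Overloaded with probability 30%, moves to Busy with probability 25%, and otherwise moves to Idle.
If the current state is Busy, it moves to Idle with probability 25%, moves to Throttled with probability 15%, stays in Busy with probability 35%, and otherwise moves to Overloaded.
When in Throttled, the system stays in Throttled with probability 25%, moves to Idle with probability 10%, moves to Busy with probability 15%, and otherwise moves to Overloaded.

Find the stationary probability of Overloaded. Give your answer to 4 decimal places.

Let the stationary distribution be π with π = πP and π_1 + π_2 + π_3 + π_4 = 1.
π_1 = 0.35·π_1 + 0.2·π_2 + 0.25·π_3 + 0.1·π_4
π_2 = 0.15·π_1 + 0.3·π_2 + 0.25·π_3 + 0.5·π_4
π_3 = 0.2·π_1 + 0.25·π_2 + 0.35·π_3 + 0.15·π_4
Solving with the normalization constraint gives π = (0.2215, 0.3023, 0.2391, 0.2372).
So the stationary probability of Overloaded is 0.3023.

0.3023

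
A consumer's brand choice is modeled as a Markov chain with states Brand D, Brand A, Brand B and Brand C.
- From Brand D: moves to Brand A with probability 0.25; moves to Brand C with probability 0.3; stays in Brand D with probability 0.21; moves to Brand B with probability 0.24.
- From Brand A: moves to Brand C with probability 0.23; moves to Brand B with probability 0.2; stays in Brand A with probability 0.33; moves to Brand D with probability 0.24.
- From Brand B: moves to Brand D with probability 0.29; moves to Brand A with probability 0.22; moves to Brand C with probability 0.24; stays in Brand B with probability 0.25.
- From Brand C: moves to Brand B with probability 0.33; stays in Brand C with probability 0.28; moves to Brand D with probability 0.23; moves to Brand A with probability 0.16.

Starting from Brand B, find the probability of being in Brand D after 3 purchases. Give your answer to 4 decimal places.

Propagate the distribution vector 3 purchases from Brand B.
After 0 purchases: (0.0000, 0.0000, 1.0000, 0.0000)
After 1 purchase: (0.2900, 0.2200, 0.2500, 0.2400)
After 2 purchases: (0.2414, 0.2385, 0.2553, 0.2648)
After 3 purchases: (0.2429, 0.2376, 0.2568, 0.2627)
P(in Brand D after 3 purchases) = 0.2429

0.2429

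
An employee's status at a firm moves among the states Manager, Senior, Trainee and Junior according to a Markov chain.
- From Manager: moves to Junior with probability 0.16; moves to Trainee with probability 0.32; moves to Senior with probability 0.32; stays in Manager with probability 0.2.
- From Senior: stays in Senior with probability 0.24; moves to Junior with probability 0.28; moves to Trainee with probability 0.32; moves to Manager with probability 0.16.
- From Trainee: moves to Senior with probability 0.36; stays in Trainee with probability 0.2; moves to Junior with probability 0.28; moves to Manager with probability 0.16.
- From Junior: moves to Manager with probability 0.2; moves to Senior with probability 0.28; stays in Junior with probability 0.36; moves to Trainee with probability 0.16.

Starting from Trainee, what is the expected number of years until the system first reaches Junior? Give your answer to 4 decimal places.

Let t(s) be the expected number of years to first reach Junior from state s, with t(Junior) = 0. Conditioning on the first year:
t(Manager) = 1 + 0.2·t(Manager) + 0.32·t(Senior) + 0.32·t(Trainee)
t(Senior) = 1 + 0.16·t(Manager) + 0.24·t(Senior) + 0.32·t(Trainee)
t(Trainee) = 1 + 0.16·t(Manager) + 0.36·t(Senior) + 0.2·t(Trainee)
Solving: t(Manager) = 4.3269, t(Senior) = 3.8462, t(Trainee) = 3.8462.
Expected years from Trainee to Junior: 3.8462.

3.8462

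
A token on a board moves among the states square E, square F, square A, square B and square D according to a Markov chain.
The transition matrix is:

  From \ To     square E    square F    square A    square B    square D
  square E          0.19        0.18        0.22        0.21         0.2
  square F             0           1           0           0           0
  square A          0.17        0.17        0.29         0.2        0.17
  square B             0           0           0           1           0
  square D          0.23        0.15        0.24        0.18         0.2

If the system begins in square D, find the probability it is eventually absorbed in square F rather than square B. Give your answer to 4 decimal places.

0.4574

Let h(s) be the probability of absorption at square F starting from transient state s. Then h(square F) = 1 and h(square B) = 0. By first-step analysis:
h(square E) = 0.19·h(square E) + 0.18·1 + 0.22·h(square A) + 0.21·0 + 0.2·h(square D)
h(square A) = 0.17·h(square E) + 0.17·1 + 0.29·h(square A) + 0.2·0 + 0.17·h(square D)
h(square D) = 0.23·h(square E) + 0.15·1 + 0.24·h(square A) + 0.18·0 + 0.2·h(square D)
Solving: h(square E) = 0.4599, h(square A) = 0.4591, h(square D) = 0.4574.
Starting from square D, the probability is 0.4574.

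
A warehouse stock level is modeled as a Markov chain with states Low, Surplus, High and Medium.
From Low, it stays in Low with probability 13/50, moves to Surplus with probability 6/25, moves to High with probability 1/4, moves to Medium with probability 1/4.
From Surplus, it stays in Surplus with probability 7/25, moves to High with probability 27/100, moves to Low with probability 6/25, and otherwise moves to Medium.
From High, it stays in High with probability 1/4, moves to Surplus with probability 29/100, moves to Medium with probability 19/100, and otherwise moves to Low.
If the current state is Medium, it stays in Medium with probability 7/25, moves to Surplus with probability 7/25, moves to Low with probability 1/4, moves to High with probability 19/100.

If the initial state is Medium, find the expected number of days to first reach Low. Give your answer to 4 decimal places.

3.9730

Let t(s) be the expected number of days to first reach Low from state s, with t(Low) = 0. Conditioning on the first day:
t(Surplus) = 1 + 0.28·t(Surplus) + 0.27·t(High) + 0.21·t(Medium)
t(High) = 1 + 0.29·t(Surplus) + 0.25·t(High) + 0.19·t(Medium)
t(Medium) = 1 + 0.28·t(Surplus) + 0.19·t(High) + 0.28·t(Medium)
Solving: t(Surplus) = 4.0060, t(High) = 3.8888, t(Medium) = 3.9730.
Expected days from Medium to Low: 3.9730.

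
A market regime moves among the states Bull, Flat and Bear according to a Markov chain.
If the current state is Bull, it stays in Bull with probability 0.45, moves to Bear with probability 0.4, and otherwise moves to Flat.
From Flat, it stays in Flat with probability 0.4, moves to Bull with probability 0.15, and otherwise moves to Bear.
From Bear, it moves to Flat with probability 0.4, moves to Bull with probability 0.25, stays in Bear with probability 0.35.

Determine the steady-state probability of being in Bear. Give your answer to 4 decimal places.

0.3968

Let the stationary distribution be π with π = πP and π_1 + π_2 + π_3 = 1.
π_1 = 0.45·π_1 + 0.15·π_2 + 0.25·π_3
π_2 = 0.15·π_1 + 0.4·π_2 + 0.4·π_3
Solving with the normalization constraint gives π = (0.2710, 0.3323, 0.3968).
So the stationary probability of Bear is 0.3968.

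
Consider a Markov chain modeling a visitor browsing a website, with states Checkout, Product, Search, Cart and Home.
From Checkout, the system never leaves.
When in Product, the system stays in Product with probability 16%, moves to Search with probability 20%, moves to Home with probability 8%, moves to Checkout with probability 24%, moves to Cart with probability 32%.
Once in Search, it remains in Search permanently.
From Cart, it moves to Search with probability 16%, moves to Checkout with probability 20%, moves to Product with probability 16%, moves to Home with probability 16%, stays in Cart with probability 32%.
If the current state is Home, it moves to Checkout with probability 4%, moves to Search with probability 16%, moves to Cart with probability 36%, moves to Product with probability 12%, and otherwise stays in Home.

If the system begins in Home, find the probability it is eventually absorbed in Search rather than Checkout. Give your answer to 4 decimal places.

0.5750

Let h(s) be the probability of absorption at Search starting from transient state s. Then h(Search) = 1 and h(Checkout) = 0. By first-step analysis:
h(Product) = 0.24·0 + 0.16·h(Product) + 0.2·1 + 0.32·h(Cart) + 0.08·h(Home)
h(Cart) = 0.2·0 + 0.16·h(Product) + 0.16·1 + 0.32·h(Cart) + 0.16·h(Home)
h(Home) = 0.04·0 + 0.12·h(Product) + 0.16·1 + 0.36·h(Cart) + 0.32·h(Home)
Solving: h(Product) = 0.4768, h(Cart) = 0.4828, h(Home) = 0.5750.
Starting from Home, the probability is 0.5750.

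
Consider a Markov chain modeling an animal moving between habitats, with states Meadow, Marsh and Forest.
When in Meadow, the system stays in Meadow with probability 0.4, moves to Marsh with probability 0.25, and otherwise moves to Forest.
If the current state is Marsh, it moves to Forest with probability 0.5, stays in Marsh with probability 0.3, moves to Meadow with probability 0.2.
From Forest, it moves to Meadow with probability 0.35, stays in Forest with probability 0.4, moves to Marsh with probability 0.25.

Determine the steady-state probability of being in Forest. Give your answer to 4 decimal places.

Let the stationary distribution be π with π = πP and π_1 + π_2 + π_3 = 1.
π_1 = 0.4·π_1 + 0.2·π_2 + 0.35·π_3
π_2 = 0.25·π_1 + 0.3·π_2 + 0.25·π_3
Solving with the normalization constraint gives π = (0.3269, 0.2632, 0.4100).
So the stationary probability of Forest is 0.4100.

0.4100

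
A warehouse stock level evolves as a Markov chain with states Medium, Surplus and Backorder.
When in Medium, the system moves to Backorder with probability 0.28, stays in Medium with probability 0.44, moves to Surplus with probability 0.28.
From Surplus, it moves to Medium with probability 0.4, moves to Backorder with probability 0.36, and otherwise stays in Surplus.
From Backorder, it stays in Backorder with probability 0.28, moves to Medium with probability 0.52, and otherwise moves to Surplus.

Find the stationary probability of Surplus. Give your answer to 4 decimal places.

Let the stationary distribution be π with π = πP and π_1 + π_2 + π_3 = 1.
π_1 = 0.44·π_1 + 0.4·π_2 + 0.52·π_3
π_2 = 0.28·π_1 + 0.24·π_2 + 0.2·π_3
Solving with the normalization constraint gives π = (0.4541, 0.2462, 0.2997).
So the stationary probability of Surplus is 0.2462.

0.2462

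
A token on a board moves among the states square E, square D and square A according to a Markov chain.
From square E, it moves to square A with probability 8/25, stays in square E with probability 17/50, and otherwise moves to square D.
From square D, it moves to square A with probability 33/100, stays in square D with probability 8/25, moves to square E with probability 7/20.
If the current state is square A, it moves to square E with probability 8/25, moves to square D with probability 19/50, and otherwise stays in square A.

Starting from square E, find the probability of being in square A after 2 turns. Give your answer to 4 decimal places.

0.3170

Sum over the intermediate state after 1 turn:
P = P(square E→square E)·P(square E→square A) + P(square E→square D)·P(square D→square A) + P(square E→square A)·P(square A→square A)
  = 0.34×0.32 + 0.34×0.33 + 0.32×0.3
  = 0.1088 + 0.1122 + 0.0960 = 0.3170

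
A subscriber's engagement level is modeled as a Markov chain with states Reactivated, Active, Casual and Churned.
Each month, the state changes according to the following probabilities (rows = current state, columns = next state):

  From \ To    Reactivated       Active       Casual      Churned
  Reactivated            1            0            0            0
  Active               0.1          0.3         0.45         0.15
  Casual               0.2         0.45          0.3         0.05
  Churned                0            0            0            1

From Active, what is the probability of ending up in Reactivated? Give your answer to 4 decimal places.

0.5565

Let h(s) be the probability of absorption at Reactivated starting from transient state s. Then h(Reactivated) = 1 and h(Churned) = 0. By first-step analysis:
h(Active) = 0.1·1 + 0.3·h(Active) + 0.45·h(Casual) + 0.15·0
h(Casual) = 0.2·1 + 0.45·h(Active) + 0.3·h(Casual) + 0.05·0
Solving: h(Active) = 0.5565, h(Casual) = 0.6435.
Starting from Active, the probability is 0.5565.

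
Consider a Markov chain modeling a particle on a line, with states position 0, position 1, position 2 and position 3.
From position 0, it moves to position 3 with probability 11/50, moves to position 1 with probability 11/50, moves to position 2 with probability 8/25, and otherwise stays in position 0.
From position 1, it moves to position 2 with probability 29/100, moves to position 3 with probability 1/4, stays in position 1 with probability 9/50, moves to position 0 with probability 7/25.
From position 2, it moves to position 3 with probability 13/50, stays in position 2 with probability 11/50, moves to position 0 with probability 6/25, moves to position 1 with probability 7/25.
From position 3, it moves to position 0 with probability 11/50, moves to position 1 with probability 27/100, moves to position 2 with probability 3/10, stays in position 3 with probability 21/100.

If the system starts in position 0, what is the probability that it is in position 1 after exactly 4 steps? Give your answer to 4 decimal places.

Propagate the distribution vector 4 steps from position 0.
After 0 steps: (1.0000, 0.0000, 0.0000, 0.0000)
After 1 step: (0.2400, 0.2200, 0.3200, 0.2200)
After 2 steps: (0.2444, 0.2414, 0.2770, 0.2372)
After 3 steps: (0.2449, 0.2388, 0.2803, 0.2360)
After 4 steps: (0.2448, 0.2391, 0.2801, 0.2360)
P(in position 1 after 4 steps) = 0.2391

0.2391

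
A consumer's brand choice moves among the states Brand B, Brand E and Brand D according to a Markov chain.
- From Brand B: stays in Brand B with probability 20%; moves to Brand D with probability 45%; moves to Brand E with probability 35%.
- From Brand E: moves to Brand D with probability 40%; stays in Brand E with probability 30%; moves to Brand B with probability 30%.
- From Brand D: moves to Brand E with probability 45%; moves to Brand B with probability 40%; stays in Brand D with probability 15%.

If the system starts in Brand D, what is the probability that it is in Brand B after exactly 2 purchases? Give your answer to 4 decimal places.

Sum over the intermediate state after 1 purchase:
P = P(Brand D→Brand B)·P(Brand B→Brand B) + P(Brand D→Brand E)·P(Brand E→Brand B) + P(Brand D→Brand D)·P(Brand D→Brand B)
  = 0.4×0.2 + 0.45×0.3 + 0.15×0.4
  = 0.0800 + 0.1350 + 0.0600 = 0.2750

0.2750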